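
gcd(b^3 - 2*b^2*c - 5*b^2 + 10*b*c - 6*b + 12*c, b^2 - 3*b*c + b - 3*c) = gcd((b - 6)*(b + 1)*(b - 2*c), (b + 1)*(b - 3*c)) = b + 1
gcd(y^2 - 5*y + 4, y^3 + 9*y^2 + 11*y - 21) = y - 1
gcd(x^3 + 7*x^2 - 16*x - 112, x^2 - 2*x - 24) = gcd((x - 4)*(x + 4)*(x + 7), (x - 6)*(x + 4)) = x + 4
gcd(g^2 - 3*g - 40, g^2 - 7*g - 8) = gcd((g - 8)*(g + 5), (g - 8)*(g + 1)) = g - 8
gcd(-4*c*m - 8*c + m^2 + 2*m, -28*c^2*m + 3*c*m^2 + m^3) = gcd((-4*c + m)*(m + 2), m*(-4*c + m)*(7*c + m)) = 4*c - m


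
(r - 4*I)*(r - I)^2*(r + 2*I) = r^4 - 4*I*r^3 + 3*r^2 - 14*I*r - 8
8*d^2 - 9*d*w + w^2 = (-8*d + w)*(-d + w)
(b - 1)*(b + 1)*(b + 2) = b^3 + 2*b^2 - b - 2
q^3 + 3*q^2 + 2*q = q*(q + 1)*(q + 2)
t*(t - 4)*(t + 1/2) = t^3 - 7*t^2/2 - 2*t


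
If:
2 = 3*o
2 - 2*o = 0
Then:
No Solution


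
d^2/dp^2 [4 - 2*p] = 0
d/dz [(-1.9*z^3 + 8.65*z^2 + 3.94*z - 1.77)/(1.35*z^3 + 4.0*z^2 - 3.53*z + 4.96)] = (1.77635683940025e-15*z^5 - 19.2775*z^4 + 2.776*z^3 - 67.398*z^2 + 99.968*z + 13.2943)/(1.8225*z^6 + 10.8*z^5 + 6.469*z^4 - 14.848*z^3 + 52.1409*z^2 - 35.0176*z + 24.6016)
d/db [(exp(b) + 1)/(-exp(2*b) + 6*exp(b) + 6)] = (exp(b) + 2)*exp(2*b)/(exp(4*b) - 12*exp(3*b) + 24*exp(2*b) + 72*exp(b) + 36)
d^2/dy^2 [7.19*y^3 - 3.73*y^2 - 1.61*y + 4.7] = 43.14*y - 7.46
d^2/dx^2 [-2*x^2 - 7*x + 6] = -4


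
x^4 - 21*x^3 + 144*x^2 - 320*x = x*(x - 8)^2*(x - 5)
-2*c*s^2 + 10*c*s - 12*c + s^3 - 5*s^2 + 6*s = (-2*c + s)*(s - 3)*(s - 2)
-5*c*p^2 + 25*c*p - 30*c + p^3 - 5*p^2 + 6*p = (-5*c + p)*(p - 3)*(p - 2)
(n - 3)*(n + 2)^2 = n^3 + n^2 - 8*n - 12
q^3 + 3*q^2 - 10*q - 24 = (q - 3)*(q + 2)*(q + 4)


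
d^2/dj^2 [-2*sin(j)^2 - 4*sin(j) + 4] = 4*sin(j) - 4*cos(2*j)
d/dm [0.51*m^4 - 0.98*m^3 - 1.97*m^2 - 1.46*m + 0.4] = 2.04*m^3 - 2.94*m^2 - 3.94*m - 1.46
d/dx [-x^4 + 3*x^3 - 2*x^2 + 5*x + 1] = -4*x^3 + 9*x^2 - 4*x + 5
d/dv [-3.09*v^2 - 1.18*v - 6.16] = -6.18*v - 1.18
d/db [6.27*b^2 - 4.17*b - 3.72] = 12.54*b - 4.17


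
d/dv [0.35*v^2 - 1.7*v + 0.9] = 0.7*v - 1.7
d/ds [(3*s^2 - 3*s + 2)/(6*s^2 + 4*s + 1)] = (30*s^2 - 18*s - 11)/(36*s^4 + 48*s^3 + 28*s^2 + 8*s + 1)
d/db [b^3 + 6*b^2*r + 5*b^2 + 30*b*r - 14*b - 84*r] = 3*b^2 + 12*b*r + 10*b + 30*r - 14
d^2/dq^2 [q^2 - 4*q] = 2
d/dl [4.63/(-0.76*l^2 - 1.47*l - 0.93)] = (7.0376*l + 6.8061)/(0.76*l^2 + 1.47*l + 0.93)^2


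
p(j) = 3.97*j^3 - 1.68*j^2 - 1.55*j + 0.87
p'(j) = 11.91*j^2 - 3.36*j - 1.55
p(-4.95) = -514.13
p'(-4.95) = 306.91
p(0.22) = 0.49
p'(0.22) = -1.71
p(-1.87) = -28.07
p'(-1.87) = 46.38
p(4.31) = 280.83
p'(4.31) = 205.21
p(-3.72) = -220.98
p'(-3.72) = 175.76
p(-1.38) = -10.62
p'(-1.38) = 25.77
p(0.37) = 0.27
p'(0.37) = -1.16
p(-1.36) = -10.12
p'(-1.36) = 25.05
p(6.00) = 788.61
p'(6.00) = 407.05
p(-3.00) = -116.79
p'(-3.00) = 115.72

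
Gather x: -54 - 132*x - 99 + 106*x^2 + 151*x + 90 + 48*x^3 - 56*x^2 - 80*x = 48*x^3 + 50*x^2 - 61*x - 63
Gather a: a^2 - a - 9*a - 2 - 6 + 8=a^2 - 10*a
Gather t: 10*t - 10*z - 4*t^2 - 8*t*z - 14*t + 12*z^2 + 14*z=-4*t^2 + t*(-8*z - 4) + 12*z^2 + 4*z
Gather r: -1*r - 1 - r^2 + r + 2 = 1 - r^2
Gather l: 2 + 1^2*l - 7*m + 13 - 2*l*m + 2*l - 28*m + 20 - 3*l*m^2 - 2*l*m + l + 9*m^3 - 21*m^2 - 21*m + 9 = l*(-3*m^2 - 4*m + 4) + 9*m^3 - 21*m^2 - 56*m + 44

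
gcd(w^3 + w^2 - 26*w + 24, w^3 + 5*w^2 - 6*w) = w^2 + 5*w - 6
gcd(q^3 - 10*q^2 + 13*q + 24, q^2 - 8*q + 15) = q - 3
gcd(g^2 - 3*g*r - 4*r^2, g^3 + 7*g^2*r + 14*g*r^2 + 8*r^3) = g + r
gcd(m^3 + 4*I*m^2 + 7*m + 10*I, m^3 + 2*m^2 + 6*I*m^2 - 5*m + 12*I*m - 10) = m^2 + 6*I*m - 5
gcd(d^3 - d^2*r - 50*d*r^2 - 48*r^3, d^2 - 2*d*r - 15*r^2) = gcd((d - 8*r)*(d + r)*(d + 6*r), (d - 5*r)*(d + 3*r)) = 1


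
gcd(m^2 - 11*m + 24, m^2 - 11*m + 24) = m^2 - 11*m + 24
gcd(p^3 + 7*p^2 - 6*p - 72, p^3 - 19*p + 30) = p - 3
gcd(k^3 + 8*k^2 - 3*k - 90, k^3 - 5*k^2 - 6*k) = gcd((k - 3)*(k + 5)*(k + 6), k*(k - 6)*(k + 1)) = 1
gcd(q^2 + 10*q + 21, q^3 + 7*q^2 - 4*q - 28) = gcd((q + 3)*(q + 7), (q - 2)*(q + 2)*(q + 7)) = q + 7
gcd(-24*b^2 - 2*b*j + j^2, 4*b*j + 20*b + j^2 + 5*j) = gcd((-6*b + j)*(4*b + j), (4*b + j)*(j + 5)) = 4*b + j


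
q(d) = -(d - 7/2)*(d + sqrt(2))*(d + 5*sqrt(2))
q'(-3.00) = 22.61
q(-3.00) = -41.96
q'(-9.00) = -133.57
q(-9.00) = 182.91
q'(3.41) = -49.19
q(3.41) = 4.55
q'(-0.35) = 22.82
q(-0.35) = 27.54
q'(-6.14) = -32.18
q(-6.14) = -42.42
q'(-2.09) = 27.43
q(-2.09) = -18.82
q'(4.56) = -88.15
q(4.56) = -73.66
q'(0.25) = 17.02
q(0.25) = 39.60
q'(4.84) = -98.84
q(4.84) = -99.82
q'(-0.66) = 24.97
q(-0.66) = 20.11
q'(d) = -(d - 7/2)*(d + sqrt(2)) - (d - 7/2)*(d + 5*sqrt(2)) - (d + sqrt(2))*(d + 5*sqrt(2))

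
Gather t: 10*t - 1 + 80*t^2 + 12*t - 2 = 80*t^2 + 22*t - 3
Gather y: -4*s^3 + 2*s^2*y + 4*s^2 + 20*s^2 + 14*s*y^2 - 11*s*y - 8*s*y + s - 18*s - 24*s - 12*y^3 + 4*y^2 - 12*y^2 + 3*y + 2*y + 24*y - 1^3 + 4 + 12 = -4*s^3 + 24*s^2 - 41*s - 12*y^3 + y^2*(14*s - 8) + y*(2*s^2 - 19*s + 29) + 15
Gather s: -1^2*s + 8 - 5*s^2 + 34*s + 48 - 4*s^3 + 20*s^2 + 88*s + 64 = -4*s^3 + 15*s^2 + 121*s + 120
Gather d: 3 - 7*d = 3 - 7*d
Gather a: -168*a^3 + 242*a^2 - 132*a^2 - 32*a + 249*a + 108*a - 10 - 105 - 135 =-168*a^3 + 110*a^2 + 325*a - 250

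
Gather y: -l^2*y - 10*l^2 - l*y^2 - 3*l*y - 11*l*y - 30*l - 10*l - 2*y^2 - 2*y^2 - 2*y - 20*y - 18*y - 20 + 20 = -10*l^2 - 40*l + y^2*(-l - 4) + y*(-l^2 - 14*l - 40)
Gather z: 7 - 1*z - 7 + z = 0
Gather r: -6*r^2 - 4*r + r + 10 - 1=-6*r^2 - 3*r + 9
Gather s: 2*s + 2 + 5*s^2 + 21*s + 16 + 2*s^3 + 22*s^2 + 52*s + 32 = 2*s^3 + 27*s^2 + 75*s + 50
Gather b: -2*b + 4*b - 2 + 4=2*b + 2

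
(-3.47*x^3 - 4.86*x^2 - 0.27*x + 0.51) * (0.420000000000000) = -1.4574*x^3 - 2.0412*x^2 - 0.1134*x + 0.2142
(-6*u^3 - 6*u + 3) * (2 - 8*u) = 48*u^4 - 12*u^3 + 48*u^2 - 36*u + 6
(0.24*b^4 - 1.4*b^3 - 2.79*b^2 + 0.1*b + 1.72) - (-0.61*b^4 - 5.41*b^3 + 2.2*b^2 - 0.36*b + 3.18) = 0.85*b^4 + 4.01*b^3 - 4.99*b^2 + 0.46*b - 1.46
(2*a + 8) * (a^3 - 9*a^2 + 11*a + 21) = 2*a^4 - 10*a^3 - 50*a^2 + 130*a + 168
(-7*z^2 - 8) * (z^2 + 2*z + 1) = -7*z^4 - 14*z^3 - 15*z^2 - 16*z - 8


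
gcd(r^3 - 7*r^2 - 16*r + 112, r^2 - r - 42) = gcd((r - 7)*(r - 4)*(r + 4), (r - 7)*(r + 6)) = r - 7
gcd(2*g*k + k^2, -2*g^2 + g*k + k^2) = 2*g + k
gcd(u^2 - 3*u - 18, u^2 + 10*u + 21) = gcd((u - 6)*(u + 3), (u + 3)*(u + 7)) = u + 3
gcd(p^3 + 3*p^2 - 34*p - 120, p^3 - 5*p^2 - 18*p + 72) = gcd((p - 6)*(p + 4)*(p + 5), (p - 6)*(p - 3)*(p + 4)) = p^2 - 2*p - 24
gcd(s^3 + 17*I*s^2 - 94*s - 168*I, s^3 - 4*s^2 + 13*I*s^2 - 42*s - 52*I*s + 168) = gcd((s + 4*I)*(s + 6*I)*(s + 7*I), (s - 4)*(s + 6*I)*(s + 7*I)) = s^2 + 13*I*s - 42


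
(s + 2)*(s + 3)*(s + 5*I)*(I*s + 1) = I*s^4 - 4*s^3 + 5*I*s^3 - 20*s^2 + 11*I*s^2 - 24*s + 25*I*s + 30*I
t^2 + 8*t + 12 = (t + 2)*(t + 6)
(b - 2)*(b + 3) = b^2 + b - 6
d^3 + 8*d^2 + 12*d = d*(d + 2)*(d + 6)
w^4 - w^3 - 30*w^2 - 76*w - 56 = (w - 7)*(w + 2)^3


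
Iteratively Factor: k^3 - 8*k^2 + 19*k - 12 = (k - 4)*(k^2 - 4*k + 3) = (k - 4)*(k - 3)*(k - 1)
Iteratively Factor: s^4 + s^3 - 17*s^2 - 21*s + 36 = (s + 3)*(s^3 - 2*s^2 - 11*s + 12) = (s + 3)^2*(s^2 - 5*s + 4) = (s - 4)*(s + 3)^2*(s - 1)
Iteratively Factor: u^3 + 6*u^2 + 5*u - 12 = (u + 4)*(u^2 + 2*u - 3) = (u + 3)*(u + 4)*(u - 1)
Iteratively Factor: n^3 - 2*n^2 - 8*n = (n)*(n^2 - 2*n - 8) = n*(n + 2)*(n - 4)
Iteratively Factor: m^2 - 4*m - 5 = (m + 1)*(m - 5)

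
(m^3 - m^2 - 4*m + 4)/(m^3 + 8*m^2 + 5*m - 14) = (m - 2)/(m + 7)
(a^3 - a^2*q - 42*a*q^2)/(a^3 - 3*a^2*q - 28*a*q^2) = (a + 6*q)/(a + 4*q)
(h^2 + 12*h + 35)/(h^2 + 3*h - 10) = (h + 7)/(h - 2)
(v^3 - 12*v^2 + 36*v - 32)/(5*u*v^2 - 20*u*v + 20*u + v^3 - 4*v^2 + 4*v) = (v - 8)/(5*u + v)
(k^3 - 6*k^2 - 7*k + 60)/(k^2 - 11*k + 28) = (k^2 - 2*k - 15)/(k - 7)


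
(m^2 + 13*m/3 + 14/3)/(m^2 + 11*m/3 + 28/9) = 3*(m + 2)/(3*m + 4)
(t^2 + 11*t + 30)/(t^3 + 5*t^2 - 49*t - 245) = (t + 6)/(t^2 - 49)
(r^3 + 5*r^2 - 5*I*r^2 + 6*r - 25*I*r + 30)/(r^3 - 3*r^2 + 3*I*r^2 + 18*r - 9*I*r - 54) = (r^3 + 5*r^2*(1 - I) + r*(6 - 25*I) + 30)/(r^3 + 3*r^2*(-1 + I) + 9*r*(2 - I) - 54)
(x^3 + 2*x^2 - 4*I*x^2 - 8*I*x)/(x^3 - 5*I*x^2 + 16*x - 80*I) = x*(x + 2)/(x^2 - I*x + 20)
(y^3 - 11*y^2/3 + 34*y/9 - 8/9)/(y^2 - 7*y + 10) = (9*y^2 - 15*y + 4)/(9*(y - 5))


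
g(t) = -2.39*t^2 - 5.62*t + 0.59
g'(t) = -4.78*t - 5.62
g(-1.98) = 2.35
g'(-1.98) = 3.84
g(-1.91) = 2.61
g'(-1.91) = 3.51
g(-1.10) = 3.88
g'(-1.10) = -0.36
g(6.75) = -146.24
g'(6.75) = -37.88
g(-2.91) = -3.29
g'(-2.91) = 8.29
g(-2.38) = 0.43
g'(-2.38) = 5.76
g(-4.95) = -30.15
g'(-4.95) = 18.04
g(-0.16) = 1.43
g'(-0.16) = -4.86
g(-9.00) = -142.42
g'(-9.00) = 37.40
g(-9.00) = -142.42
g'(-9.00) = 37.40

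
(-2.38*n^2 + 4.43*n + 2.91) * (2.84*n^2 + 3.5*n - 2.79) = -6.7592*n^4 + 4.2512*n^3 + 30.4096*n^2 - 2.1747*n - 8.1189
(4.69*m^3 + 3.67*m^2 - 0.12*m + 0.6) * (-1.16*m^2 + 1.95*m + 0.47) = -5.4404*m^5 + 4.8883*m^4 + 9.5*m^3 + 0.7949*m^2 + 1.1136*m + 0.282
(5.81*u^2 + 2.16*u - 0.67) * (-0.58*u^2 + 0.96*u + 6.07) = -3.3698*u^4 + 4.3248*u^3 + 37.7289*u^2 + 12.468*u - 4.0669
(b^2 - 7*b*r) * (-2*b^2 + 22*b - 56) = -2*b^4 + 14*b^3*r + 22*b^3 - 154*b^2*r - 56*b^2 + 392*b*r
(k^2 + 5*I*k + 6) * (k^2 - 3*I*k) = k^4 + 2*I*k^3 + 21*k^2 - 18*I*k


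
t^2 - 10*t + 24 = (t - 6)*(t - 4)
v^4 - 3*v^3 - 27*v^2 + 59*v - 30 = (v - 6)*(v - 1)^2*(v + 5)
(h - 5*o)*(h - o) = h^2 - 6*h*o + 5*o^2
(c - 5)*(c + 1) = c^2 - 4*c - 5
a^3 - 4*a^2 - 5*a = a*(a - 5)*(a + 1)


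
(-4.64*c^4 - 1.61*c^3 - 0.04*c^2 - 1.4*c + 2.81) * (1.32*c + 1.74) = -6.1248*c^5 - 10.1988*c^4 - 2.8542*c^3 - 1.9176*c^2 + 1.2732*c + 4.8894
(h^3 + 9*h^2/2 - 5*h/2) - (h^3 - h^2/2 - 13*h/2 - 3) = 5*h^2 + 4*h + 3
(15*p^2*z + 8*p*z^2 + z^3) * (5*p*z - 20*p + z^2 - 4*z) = 75*p^3*z^2 - 300*p^3*z + 55*p^2*z^3 - 220*p^2*z^2 + 13*p*z^4 - 52*p*z^3 + z^5 - 4*z^4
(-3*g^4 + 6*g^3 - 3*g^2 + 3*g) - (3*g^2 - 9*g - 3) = -3*g^4 + 6*g^3 - 6*g^2 + 12*g + 3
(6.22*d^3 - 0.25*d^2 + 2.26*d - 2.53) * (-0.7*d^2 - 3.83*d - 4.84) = -4.354*d^5 - 23.6476*d^4 - 30.7293*d^3 - 5.6748*d^2 - 1.2485*d + 12.2452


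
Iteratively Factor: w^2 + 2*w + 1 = (w + 1)*(w + 1)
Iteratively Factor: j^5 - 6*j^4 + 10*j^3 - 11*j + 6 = (j - 1)*(j^4 - 5*j^3 + 5*j^2 + 5*j - 6) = (j - 1)^2*(j^3 - 4*j^2 + j + 6) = (j - 1)^2*(j + 1)*(j^2 - 5*j + 6) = (j - 2)*(j - 1)^2*(j + 1)*(j - 3)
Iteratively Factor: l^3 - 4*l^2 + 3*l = (l)*(l^2 - 4*l + 3) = l*(l - 1)*(l - 3)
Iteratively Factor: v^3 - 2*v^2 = (v - 2)*(v^2) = v*(v - 2)*(v)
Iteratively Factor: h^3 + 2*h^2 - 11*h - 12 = (h + 4)*(h^2 - 2*h - 3) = (h - 3)*(h + 4)*(h + 1)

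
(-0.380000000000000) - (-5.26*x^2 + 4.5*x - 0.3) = 5.26*x^2 - 4.5*x - 0.08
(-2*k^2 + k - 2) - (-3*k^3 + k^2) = 3*k^3 - 3*k^2 + k - 2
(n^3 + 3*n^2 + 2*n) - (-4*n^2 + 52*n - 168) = n^3 + 7*n^2 - 50*n + 168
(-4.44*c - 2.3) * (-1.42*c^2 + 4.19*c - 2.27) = 6.3048*c^3 - 15.3376*c^2 + 0.441800000000001*c + 5.221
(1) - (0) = 1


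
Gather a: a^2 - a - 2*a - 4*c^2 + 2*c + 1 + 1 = a^2 - 3*a - 4*c^2 + 2*c + 2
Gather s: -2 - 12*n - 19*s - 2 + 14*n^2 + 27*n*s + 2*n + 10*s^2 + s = 14*n^2 - 10*n + 10*s^2 + s*(27*n - 18) - 4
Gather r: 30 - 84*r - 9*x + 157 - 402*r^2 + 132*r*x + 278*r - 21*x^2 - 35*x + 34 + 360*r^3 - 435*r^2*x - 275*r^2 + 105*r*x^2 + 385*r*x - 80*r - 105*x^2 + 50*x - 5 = 360*r^3 + r^2*(-435*x - 677) + r*(105*x^2 + 517*x + 114) - 126*x^2 + 6*x + 216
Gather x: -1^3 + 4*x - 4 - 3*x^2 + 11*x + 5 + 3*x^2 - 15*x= 0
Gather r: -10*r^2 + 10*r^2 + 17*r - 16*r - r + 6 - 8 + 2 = 0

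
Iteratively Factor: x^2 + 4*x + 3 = (x + 1)*(x + 3)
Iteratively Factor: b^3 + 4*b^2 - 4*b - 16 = (b + 2)*(b^2 + 2*b - 8) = (b + 2)*(b + 4)*(b - 2)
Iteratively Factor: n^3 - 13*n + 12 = (n - 1)*(n^2 + n - 12) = (n - 3)*(n - 1)*(n + 4)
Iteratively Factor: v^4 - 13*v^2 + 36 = (v + 2)*(v^3 - 2*v^2 - 9*v + 18) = (v - 2)*(v + 2)*(v^2 - 9) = (v - 3)*(v - 2)*(v + 2)*(v + 3)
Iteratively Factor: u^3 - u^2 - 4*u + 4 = (u + 2)*(u^2 - 3*u + 2) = (u - 2)*(u + 2)*(u - 1)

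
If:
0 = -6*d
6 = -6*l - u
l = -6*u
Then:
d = 0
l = -36/35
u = 6/35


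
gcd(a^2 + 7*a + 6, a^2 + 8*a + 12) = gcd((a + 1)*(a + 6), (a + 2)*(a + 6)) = a + 6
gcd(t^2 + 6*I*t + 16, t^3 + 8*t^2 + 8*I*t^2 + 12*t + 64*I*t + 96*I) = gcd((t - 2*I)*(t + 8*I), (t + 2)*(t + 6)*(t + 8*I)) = t + 8*I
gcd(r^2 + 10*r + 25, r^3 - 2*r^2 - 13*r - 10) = 1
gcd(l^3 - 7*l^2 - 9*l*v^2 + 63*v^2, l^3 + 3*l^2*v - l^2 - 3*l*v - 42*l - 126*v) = l^2 + 3*l*v - 7*l - 21*v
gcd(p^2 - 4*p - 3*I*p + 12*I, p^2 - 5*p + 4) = p - 4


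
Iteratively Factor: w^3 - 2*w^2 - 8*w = (w + 2)*(w^2 - 4*w) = (w - 4)*(w + 2)*(w)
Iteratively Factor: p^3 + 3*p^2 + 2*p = (p)*(p^2 + 3*p + 2) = p*(p + 2)*(p + 1)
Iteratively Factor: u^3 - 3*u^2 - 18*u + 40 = (u + 4)*(u^2 - 7*u + 10) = (u - 5)*(u + 4)*(u - 2)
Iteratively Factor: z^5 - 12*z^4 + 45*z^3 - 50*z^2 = (z)*(z^4 - 12*z^3 + 45*z^2 - 50*z) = z*(z - 2)*(z^3 - 10*z^2 + 25*z) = z*(z - 5)*(z - 2)*(z^2 - 5*z) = z*(z - 5)^2*(z - 2)*(z)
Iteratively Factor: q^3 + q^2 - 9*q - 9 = (q + 3)*(q^2 - 2*q - 3) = (q - 3)*(q + 3)*(q + 1)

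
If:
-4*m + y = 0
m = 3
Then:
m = 3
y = 12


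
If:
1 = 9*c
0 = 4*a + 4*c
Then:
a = -1/9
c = 1/9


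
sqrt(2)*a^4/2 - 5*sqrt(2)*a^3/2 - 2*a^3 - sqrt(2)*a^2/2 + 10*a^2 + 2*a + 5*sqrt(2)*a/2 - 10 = (a - 5)*(a - 1)*(a - 2*sqrt(2))*(sqrt(2)*a/2 + sqrt(2)/2)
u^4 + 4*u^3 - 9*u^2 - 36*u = u*(u - 3)*(u + 3)*(u + 4)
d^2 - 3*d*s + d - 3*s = (d + 1)*(d - 3*s)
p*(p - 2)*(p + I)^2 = p^4 - 2*p^3 + 2*I*p^3 - p^2 - 4*I*p^2 + 2*p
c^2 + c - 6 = (c - 2)*(c + 3)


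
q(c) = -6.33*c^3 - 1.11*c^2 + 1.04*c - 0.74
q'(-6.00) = -669.28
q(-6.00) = 1320.34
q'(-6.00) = -669.28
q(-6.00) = 1320.34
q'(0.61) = -7.38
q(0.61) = -1.96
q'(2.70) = -143.39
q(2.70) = -130.62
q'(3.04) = -181.21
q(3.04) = -185.67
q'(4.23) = -348.14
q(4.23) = -495.30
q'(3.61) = -254.45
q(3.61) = -309.25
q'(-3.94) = -285.01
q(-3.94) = 365.09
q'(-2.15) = -81.97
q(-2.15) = 54.80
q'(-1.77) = -54.52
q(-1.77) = 29.04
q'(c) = -18.99*c^2 - 2.22*c + 1.04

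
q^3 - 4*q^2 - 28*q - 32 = (q - 8)*(q + 2)^2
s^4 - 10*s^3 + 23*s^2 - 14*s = s*(s - 7)*(s - 2)*(s - 1)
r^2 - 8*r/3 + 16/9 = (r - 4/3)^2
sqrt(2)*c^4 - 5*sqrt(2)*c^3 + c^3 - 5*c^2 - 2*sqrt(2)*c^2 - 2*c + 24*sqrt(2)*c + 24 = (c - 4)*(c - 3)*(c + 2)*(sqrt(2)*c + 1)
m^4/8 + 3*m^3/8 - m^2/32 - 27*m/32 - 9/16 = (m/4 + 1/2)*(m/2 + 1/2)*(m - 3/2)*(m + 3/2)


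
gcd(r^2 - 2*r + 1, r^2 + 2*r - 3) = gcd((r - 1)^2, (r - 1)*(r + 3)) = r - 1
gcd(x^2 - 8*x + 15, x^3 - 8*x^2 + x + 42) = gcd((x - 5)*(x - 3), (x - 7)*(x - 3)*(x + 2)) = x - 3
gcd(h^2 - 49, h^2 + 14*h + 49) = h + 7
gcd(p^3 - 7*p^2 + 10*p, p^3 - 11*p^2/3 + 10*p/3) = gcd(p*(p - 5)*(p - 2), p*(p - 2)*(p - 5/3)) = p^2 - 2*p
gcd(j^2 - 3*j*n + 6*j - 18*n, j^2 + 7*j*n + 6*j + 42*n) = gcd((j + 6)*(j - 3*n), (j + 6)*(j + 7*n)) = j + 6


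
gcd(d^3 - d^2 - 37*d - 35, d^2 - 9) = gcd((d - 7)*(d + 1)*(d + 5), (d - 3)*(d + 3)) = 1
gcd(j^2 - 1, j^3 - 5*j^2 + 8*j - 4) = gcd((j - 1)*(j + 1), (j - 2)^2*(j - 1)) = j - 1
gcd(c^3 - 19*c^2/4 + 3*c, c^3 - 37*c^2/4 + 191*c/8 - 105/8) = c - 3/4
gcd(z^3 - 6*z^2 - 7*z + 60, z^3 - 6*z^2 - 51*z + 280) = z - 5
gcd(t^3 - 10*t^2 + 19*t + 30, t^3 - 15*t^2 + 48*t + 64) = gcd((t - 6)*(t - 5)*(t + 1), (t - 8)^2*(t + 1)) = t + 1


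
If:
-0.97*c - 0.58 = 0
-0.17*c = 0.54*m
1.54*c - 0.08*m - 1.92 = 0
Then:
No Solution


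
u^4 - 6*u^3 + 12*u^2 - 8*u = u*(u - 2)^3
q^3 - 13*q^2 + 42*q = q*(q - 7)*(q - 6)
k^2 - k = k*(k - 1)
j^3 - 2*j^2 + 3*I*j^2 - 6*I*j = j*(j - 2)*(j + 3*I)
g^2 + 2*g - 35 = (g - 5)*(g + 7)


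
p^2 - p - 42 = (p - 7)*(p + 6)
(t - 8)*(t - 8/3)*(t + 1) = t^3 - 29*t^2/3 + 32*t/3 + 64/3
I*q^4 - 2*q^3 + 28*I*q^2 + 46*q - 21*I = (q - 3*I)*(q - I)*(q + 7*I)*(I*q + 1)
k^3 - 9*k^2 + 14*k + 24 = (k - 6)*(k - 4)*(k + 1)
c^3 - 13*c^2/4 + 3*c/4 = c*(c - 3)*(c - 1/4)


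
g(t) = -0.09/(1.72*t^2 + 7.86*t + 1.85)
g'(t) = -0.09*(-3.44*t - 7.86)/(1.72*t^2 + 7.86*t + 1.85)^2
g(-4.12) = 0.07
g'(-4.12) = -0.32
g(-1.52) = 0.01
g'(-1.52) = 0.01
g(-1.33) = 0.02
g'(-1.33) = 0.01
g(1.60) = -0.00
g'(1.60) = 0.00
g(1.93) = -0.00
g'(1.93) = 0.00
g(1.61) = -0.00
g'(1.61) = 0.00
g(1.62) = -0.00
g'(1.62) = 0.00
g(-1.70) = 0.01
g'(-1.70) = 0.00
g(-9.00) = -0.00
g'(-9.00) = -0.00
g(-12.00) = -0.00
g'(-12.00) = -0.00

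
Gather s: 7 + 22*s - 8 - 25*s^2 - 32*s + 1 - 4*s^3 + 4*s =-4*s^3 - 25*s^2 - 6*s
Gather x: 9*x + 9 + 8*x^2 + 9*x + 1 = 8*x^2 + 18*x + 10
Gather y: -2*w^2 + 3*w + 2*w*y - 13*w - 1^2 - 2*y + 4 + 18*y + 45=-2*w^2 - 10*w + y*(2*w + 16) + 48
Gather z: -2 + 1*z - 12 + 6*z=7*z - 14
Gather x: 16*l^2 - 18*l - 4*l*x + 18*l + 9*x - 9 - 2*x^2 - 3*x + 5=16*l^2 - 2*x^2 + x*(6 - 4*l) - 4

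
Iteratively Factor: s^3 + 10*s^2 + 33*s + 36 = (s + 3)*(s^2 + 7*s + 12) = (s + 3)^2*(s + 4)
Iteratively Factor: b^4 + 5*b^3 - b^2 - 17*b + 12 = (b + 3)*(b^3 + 2*b^2 - 7*b + 4) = (b - 1)*(b + 3)*(b^2 + 3*b - 4) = (b - 1)^2*(b + 3)*(b + 4)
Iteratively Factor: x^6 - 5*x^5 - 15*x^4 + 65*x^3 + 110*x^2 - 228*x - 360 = (x - 3)*(x^5 - 2*x^4 - 21*x^3 + 2*x^2 + 116*x + 120) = (x - 3)*(x + 2)*(x^4 - 4*x^3 - 13*x^2 + 28*x + 60) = (x - 3)^2*(x + 2)*(x^3 - x^2 - 16*x - 20) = (x - 3)^2*(x + 2)^2*(x^2 - 3*x - 10) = (x - 3)^2*(x + 2)^3*(x - 5)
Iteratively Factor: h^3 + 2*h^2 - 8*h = (h + 4)*(h^2 - 2*h) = h*(h + 4)*(h - 2)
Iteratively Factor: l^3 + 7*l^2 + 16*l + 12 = (l + 2)*(l^2 + 5*l + 6) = (l + 2)^2*(l + 3)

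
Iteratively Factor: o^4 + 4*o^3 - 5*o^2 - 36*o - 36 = (o + 2)*(o^3 + 2*o^2 - 9*o - 18) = (o + 2)*(o + 3)*(o^2 - o - 6) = (o + 2)^2*(o + 3)*(o - 3)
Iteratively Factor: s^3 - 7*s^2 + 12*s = (s)*(s^2 - 7*s + 12) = s*(s - 4)*(s - 3)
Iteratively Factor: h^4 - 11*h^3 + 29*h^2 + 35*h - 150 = (h + 2)*(h^3 - 13*h^2 + 55*h - 75) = (h - 5)*(h + 2)*(h^2 - 8*h + 15) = (h - 5)*(h - 3)*(h + 2)*(h - 5)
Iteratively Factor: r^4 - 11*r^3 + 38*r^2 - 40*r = (r - 4)*(r^3 - 7*r^2 + 10*r) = r*(r - 4)*(r^2 - 7*r + 10) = r*(r - 5)*(r - 4)*(r - 2)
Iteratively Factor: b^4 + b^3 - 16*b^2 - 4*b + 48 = (b + 4)*(b^3 - 3*b^2 - 4*b + 12) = (b - 2)*(b + 4)*(b^2 - b - 6) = (b - 3)*(b - 2)*(b + 4)*(b + 2)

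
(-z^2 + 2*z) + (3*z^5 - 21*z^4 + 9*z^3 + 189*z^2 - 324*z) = 3*z^5 - 21*z^4 + 9*z^3 + 188*z^2 - 322*z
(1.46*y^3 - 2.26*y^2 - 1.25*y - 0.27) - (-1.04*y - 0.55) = 1.46*y^3 - 2.26*y^2 - 0.21*y + 0.28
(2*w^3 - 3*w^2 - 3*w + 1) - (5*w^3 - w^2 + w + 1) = -3*w^3 - 2*w^2 - 4*w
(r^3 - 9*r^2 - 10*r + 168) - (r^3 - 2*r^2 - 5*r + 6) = -7*r^2 - 5*r + 162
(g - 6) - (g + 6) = -12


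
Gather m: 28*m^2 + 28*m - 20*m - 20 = 28*m^2 + 8*m - 20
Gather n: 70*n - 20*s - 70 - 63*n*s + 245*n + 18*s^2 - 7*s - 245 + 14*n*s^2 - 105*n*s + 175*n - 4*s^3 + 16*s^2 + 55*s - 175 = n*(14*s^2 - 168*s + 490) - 4*s^3 + 34*s^2 + 28*s - 490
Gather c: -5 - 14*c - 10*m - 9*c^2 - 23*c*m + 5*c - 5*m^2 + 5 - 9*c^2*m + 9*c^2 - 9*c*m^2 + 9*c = -9*c^2*m + c*(-9*m^2 - 23*m) - 5*m^2 - 10*m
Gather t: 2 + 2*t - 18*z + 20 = 2*t - 18*z + 22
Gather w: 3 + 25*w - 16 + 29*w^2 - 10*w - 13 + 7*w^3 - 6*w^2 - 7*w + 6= 7*w^3 + 23*w^2 + 8*w - 20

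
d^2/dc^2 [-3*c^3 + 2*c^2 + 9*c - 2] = 4 - 18*c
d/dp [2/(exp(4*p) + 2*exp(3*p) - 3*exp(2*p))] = 4*(-2*exp(2*p) - 3*exp(p) + 3)*exp(-2*p)/(exp(2*p) + 2*exp(p) - 3)^2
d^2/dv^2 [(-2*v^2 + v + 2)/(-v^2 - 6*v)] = 2*(-13*v^3 - 6*v^2 - 36*v - 72)/(v^3*(v^3 + 18*v^2 + 108*v + 216))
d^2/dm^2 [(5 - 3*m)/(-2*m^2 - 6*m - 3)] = 4*(2*(2*m + 3)^2*(3*m - 5) - (9*m + 4)*(2*m^2 + 6*m + 3))/(2*m^2 + 6*m + 3)^3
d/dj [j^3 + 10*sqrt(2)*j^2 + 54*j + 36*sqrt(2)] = 3*j^2 + 20*sqrt(2)*j + 54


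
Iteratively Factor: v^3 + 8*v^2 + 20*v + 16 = (v + 2)*(v^2 + 6*v + 8) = (v + 2)^2*(v + 4)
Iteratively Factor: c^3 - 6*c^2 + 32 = (c - 4)*(c^2 - 2*c - 8) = (c - 4)*(c + 2)*(c - 4)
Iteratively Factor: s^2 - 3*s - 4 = (s + 1)*(s - 4)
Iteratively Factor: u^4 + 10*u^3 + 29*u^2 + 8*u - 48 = (u - 1)*(u^3 + 11*u^2 + 40*u + 48) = (u - 1)*(u + 4)*(u^2 + 7*u + 12) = (u - 1)*(u + 4)^2*(u + 3)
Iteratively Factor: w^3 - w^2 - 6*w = (w)*(w^2 - w - 6) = w*(w + 2)*(w - 3)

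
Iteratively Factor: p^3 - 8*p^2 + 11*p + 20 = (p - 4)*(p^2 - 4*p - 5) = (p - 4)*(p + 1)*(p - 5)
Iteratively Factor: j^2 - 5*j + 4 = (j - 1)*(j - 4)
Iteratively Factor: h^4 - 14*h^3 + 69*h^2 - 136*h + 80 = (h - 5)*(h^3 - 9*h^2 + 24*h - 16) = (h - 5)*(h - 4)*(h^2 - 5*h + 4) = (h - 5)*(h - 4)*(h - 1)*(h - 4)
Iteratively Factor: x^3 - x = (x - 1)*(x^2 + x) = (x - 1)*(x + 1)*(x)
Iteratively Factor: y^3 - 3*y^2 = (y)*(y^2 - 3*y) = y*(y - 3)*(y)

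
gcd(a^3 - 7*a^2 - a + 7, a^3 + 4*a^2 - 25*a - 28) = a + 1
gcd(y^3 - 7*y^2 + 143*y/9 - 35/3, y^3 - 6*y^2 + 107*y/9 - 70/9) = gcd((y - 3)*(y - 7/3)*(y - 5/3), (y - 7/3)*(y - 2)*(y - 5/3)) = y^2 - 4*y + 35/9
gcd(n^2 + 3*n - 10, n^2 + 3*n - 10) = n^2 + 3*n - 10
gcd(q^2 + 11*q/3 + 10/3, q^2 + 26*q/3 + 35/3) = q + 5/3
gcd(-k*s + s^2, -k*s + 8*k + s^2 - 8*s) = -k + s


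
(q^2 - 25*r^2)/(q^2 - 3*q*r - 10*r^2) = (q + 5*r)/(q + 2*r)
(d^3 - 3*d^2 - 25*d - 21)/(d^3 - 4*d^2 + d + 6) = (d^2 - 4*d - 21)/(d^2 - 5*d + 6)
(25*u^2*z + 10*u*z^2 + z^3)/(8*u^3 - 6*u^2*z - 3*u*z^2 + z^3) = z*(25*u^2 + 10*u*z + z^2)/(8*u^3 - 6*u^2*z - 3*u*z^2 + z^3)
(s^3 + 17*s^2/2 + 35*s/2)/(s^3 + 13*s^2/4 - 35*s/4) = 2*(2*s + 7)/(4*s - 7)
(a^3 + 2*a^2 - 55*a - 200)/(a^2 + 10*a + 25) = a - 8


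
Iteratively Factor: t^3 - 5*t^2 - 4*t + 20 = (t - 2)*(t^2 - 3*t - 10) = (t - 2)*(t + 2)*(t - 5)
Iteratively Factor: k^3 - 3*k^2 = (k)*(k^2 - 3*k) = k^2*(k - 3)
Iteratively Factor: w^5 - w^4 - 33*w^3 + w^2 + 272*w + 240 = (w - 4)*(w^4 + 3*w^3 - 21*w^2 - 83*w - 60) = (w - 4)*(w + 3)*(w^3 - 21*w - 20) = (w - 4)*(w + 1)*(w + 3)*(w^2 - w - 20) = (w - 4)*(w + 1)*(w + 3)*(w + 4)*(w - 5)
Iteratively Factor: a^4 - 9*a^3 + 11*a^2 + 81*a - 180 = (a + 3)*(a^3 - 12*a^2 + 47*a - 60) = (a - 4)*(a + 3)*(a^2 - 8*a + 15) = (a - 4)*(a - 3)*(a + 3)*(a - 5)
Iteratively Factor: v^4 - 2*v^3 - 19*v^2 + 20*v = (v - 5)*(v^3 + 3*v^2 - 4*v) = v*(v - 5)*(v^2 + 3*v - 4) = v*(v - 5)*(v - 1)*(v + 4)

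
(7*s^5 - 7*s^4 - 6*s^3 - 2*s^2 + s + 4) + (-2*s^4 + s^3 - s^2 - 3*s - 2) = 7*s^5 - 9*s^4 - 5*s^3 - 3*s^2 - 2*s + 2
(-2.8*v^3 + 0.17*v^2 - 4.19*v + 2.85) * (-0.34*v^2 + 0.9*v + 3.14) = 0.952*v^5 - 2.5778*v^4 - 7.2144*v^3 - 4.2062*v^2 - 10.5916*v + 8.949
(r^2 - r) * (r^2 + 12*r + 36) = r^4 + 11*r^3 + 24*r^2 - 36*r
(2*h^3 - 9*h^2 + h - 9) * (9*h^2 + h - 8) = 18*h^5 - 79*h^4 - 16*h^3 - 8*h^2 - 17*h + 72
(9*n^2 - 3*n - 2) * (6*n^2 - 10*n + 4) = 54*n^4 - 108*n^3 + 54*n^2 + 8*n - 8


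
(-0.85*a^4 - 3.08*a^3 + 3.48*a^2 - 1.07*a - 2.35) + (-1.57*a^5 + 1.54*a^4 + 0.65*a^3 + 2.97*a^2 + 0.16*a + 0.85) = -1.57*a^5 + 0.69*a^4 - 2.43*a^3 + 6.45*a^2 - 0.91*a - 1.5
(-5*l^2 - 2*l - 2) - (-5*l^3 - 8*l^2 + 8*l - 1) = 5*l^3 + 3*l^2 - 10*l - 1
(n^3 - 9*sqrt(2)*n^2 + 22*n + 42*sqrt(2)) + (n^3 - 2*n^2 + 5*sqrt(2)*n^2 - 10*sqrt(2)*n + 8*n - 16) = 2*n^3 - 4*sqrt(2)*n^2 - 2*n^2 - 10*sqrt(2)*n + 30*n - 16 + 42*sqrt(2)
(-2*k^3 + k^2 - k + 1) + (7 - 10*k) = -2*k^3 + k^2 - 11*k + 8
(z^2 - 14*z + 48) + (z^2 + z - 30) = 2*z^2 - 13*z + 18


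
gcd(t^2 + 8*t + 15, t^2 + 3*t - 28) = 1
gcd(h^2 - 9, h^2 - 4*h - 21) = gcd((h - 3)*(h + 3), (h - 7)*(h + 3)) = h + 3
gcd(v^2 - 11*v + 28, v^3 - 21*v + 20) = v - 4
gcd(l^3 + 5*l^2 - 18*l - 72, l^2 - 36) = l + 6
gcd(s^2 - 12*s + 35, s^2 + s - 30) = s - 5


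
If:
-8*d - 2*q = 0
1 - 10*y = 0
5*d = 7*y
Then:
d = 7/50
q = -14/25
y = 1/10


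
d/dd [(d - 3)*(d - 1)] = 2*d - 4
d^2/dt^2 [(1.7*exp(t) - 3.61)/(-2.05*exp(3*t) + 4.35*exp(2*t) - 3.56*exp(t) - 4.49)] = (-28.577*exp(6*t) + 182.018475*exp(5*t) - 336.655775*exp(4*t) + 503.02571*exp(3*t) - 665.988885*exp(2*t) + 354.960036*exp(t) - 91.975854)*exp(t)/(8.615125*exp(9*t) - 54.842625*exp(8*t) + 161.256075*exp(7*t) - 216.183*exp(6*t) + 39.79749*exp(5*t) + 286.103715*exp(4*t) - 248.090209*exp(3*t) - 92.375913*exp(2*t) + 215.309868*exp(t) + 90.518849)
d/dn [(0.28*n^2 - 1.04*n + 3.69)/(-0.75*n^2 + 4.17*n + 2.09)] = (0.3876*n^2 + 6.7054*n - 17.5609)/(0.5625*n^4 - 6.255*n^3 + 14.2539*n^2 + 17.4306*n + 4.3681)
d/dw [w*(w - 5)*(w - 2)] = 3*w^2 - 14*w + 10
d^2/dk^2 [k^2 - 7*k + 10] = 2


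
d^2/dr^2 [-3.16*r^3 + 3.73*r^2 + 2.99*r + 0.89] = 7.46 - 18.96*r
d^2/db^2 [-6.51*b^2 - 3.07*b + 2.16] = -13.0200000000000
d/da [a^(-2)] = -2/a^3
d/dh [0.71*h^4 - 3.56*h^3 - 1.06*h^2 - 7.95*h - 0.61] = 2.84*h^3 - 10.68*h^2 - 2.12*h - 7.95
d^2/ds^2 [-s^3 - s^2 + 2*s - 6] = -6*s - 2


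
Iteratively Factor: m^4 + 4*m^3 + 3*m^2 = (m + 3)*(m^3 + m^2) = (m + 1)*(m + 3)*(m^2) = m*(m + 1)*(m + 3)*(m)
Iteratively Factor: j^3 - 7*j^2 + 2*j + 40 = (j - 5)*(j^2 - 2*j - 8) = (j - 5)*(j + 2)*(j - 4)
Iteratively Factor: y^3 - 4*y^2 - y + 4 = (y + 1)*(y^2 - 5*y + 4) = (y - 1)*(y + 1)*(y - 4)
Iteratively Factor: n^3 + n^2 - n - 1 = (n - 1)*(n^2 + 2*n + 1) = (n - 1)*(n + 1)*(n + 1)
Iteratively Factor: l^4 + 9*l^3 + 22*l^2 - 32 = (l - 1)*(l^3 + 10*l^2 + 32*l + 32) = (l - 1)*(l + 2)*(l^2 + 8*l + 16) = (l - 1)*(l + 2)*(l + 4)*(l + 4)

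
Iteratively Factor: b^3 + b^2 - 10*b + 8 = (b + 4)*(b^2 - 3*b + 2) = (b - 2)*(b + 4)*(b - 1)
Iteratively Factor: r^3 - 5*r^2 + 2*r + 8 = (r + 1)*(r^2 - 6*r + 8) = (r - 2)*(r + 1)*(r - 4)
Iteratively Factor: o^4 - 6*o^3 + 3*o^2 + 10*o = (o - 2)*(o^3 - 4*o^2 - 5*o) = o*(o - 2)*(o^2 - 4*o - 5) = o*(o - 5)*(o - 2)*(o + 1)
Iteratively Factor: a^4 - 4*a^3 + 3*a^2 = (a - 1)*(a^3 - 3*a^2) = a*(a - 1)*(a^2 - 3*a) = a*(a - 3)*(a - 1)*(a)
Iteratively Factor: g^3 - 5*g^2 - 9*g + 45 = (g + 3)*(g^2 - 8*g + 15) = (g - 3)*(g + 3)*(g - 5)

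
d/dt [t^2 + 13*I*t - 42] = 2*t + 13*I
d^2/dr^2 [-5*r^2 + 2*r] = -10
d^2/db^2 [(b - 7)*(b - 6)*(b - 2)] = 6*b - 30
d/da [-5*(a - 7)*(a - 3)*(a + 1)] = -15*a^2 + 90*a - 55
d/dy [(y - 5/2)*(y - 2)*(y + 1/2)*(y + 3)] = 4*y^3 - 3*y^2 - 37*y/2 + 43/4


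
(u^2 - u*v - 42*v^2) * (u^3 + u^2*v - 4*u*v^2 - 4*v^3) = u^5 - 47*u^3*v^2 - 42*u^2*v^3 + 172*u*v^4 + 168*v^5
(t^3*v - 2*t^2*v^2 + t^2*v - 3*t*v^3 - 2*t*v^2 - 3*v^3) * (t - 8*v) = t^4*v - 10*t^3*v^2 + t^3*v + 13*t^2*v^3 - 10*t^2*v^2 + 24*t*v^4 + 13*t*v^3 + 24*v^4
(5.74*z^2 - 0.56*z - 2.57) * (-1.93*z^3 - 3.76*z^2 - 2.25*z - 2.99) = -11.0782*z^5 - 20.5016*z^4 - 5.8493*z^3 - 6.2394*z^2 + 7.4569*z + 7.6843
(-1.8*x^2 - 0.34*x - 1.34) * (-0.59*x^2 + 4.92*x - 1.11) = 1.062*x^4 - 8.6554*x^3 + 1.1158*x^2 - 6.2154*x + 1.4874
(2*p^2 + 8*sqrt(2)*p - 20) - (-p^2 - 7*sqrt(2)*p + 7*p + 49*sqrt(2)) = 3*p^2 - 7*p + 15*sqrt(2)*p - 49*sqrt(2) - 20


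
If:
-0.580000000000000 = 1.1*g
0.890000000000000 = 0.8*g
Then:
No Solution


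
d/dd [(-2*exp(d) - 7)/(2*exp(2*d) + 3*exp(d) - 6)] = (4*exp(2*d) + 28*exp(d) + 33)*exp(d)/(4*exp(4*d) + 12*exp(3*d) - 15*exp(2*d) - 36*exp(d) + 36)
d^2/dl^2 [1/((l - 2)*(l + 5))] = 2*((l - 2)^2 + (l - 2)*(l + 5) + (l + 5)^2)/((l - 2)^3*(l + 5)^3)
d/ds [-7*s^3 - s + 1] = -21*s^2 - 1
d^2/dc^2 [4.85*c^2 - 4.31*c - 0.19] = 9.70000000000000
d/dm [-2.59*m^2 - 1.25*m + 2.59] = -5.18*m - 1.25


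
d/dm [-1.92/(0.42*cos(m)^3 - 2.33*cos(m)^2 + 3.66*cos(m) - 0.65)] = (-2.4192*cos(m)^2 + 8.9472*cos(m) - 7.0272)*sin(m)/(0.42*cos(m)^3 - 2.33*cos(m)^2 + 3.66*cos(m) - 0.65)^2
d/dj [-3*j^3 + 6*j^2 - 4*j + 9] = -9*j^2 + 12*j - 4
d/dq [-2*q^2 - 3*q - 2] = -4*q - 3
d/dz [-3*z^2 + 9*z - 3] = 9 - 6*z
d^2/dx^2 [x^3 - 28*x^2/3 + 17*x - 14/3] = 6*x - 56/3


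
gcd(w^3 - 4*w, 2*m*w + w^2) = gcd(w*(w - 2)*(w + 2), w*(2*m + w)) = w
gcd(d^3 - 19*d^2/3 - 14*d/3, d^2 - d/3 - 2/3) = d + 2/3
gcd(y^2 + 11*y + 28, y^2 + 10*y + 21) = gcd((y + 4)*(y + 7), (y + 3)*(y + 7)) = y + 7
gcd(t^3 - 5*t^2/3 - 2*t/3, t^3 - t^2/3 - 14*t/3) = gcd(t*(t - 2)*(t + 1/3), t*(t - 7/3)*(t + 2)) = t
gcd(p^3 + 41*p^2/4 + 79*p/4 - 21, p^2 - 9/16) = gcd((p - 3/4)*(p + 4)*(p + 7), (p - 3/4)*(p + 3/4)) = p - 3/4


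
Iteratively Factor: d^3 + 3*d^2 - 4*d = (d - 1)*(d^2 + 4*d) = d*(d - 1)*(d + 4)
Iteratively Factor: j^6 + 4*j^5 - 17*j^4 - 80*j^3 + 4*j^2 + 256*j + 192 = (j + 4)*(j^5 - 17*j^3 - 12*j^2 + 52*j + 48) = (j + 2)*(j + 4)*(j^4 - 2*j^3 - 13*j^2 + 14*j + 24) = (j + 1)*(j + 2)*(j + 4)*(j^3 - 3*j^2 - 10*j + 24) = (j + 1)*(j + 2)*(j + 3)*(j + 4)*(j^2 - 6*j + 8) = (j - 2)*(j + 1)*(j + 2)*(j + 3)*(j + 4)*(j - 4)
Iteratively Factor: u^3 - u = (u)*(u^2 - 1) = u*(u - 1)*(u + 1)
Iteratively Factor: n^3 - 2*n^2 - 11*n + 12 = (n - 4)*(n^2 + 2*n - 3) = (n - 4)*(n + 3)*(n - 1)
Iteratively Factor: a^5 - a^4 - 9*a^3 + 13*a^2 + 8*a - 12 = (a - 1)*(a^4 - 9*a^2 + 4*a + 12) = (a - 2)*(a - 1)*(a^3 + 2*a^2 - 5*a - 6) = (a - 2)^2*(a - 1)*(a^2 + 4*a + 3) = (a - 2)^2*(a - 1)*(a + 3)*(a + 1)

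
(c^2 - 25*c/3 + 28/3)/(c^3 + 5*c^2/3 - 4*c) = (c - 7)/(c*(c + 3))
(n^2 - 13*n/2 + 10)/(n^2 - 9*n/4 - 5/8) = 4*(n - 4)/(4*n + 1)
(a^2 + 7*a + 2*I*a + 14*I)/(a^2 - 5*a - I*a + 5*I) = (a^2 + a*(7 + 2*I) + 14*I)/(a^2 - a*(5 + I) + 5*I)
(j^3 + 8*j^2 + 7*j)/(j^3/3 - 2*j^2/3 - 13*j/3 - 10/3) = 3*j*(j + 7)/(j^2 - 3*j - 10)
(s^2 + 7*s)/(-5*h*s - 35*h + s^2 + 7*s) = s/(-5*h + s)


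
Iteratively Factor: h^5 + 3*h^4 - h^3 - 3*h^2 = (h)*(h^4 + 3*h^3 - h^2 - 3*h) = h*(h - 1)*(h^3 + 4*h^2 + 3*h) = h^2*(h - 1)*(h^2 + 4*h + 3) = h^2*(h - 1)*(h + 1)*(h + 3)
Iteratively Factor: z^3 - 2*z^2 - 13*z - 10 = (z + 1)*(z^2 - 3*z - 10) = (z + 1)*(z + 2)*(z - 5)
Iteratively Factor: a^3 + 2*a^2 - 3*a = (a + 3)*(a^2 - a) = a*(a + 3)*(a - 1)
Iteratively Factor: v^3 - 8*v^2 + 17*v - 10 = (v - 2)*(v^2 - 6*v + 5) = (v - 5)*(v - 2)*(v - 1)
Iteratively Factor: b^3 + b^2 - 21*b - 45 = (b - 5)*(b^2 + 6*b + 9) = (b - 5)*(b + 3)*(b + 3)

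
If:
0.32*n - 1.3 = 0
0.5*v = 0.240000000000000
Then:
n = 4.06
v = 0.48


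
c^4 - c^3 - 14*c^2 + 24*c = c*(c - 3)*(c - 2)*(c + 4)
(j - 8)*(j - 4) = j^2 - 12*j + 32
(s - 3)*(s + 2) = s^2 - s - 6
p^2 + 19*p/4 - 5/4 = (p - 1/4)*(p + 5)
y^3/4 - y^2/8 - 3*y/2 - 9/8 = (y/4 + 1/4)*(y - 3)*(y + 3/2)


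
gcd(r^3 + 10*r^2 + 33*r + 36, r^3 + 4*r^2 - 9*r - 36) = r^2 + 7*r + 12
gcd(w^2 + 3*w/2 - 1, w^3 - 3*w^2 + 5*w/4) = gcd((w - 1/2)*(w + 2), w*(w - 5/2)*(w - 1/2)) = w - 1/2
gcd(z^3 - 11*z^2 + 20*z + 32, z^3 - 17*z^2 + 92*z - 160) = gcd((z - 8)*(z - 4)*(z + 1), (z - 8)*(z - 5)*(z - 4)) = z^2 - 12*z + 32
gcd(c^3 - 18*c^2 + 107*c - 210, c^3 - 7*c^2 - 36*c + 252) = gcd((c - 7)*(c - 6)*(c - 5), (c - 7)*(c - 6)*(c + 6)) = c^2 - 13*c + 42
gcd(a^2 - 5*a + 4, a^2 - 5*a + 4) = a^2 - 5*a + 4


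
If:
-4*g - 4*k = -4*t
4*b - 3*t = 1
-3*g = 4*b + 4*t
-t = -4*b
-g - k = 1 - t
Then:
No Solution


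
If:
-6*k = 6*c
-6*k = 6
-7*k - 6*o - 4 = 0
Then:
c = 1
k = -1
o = 1/2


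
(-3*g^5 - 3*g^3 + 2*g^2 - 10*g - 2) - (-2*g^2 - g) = -3*g^5 - 3*g^3 + 4*g^2 - 9*g - 2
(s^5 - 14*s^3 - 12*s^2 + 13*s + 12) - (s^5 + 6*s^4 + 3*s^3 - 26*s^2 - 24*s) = -6*s^4 - 17*s^3 + 14*s^2 + 37*s + 12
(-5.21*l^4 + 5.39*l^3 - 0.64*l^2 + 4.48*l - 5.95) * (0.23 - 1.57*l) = 8.1797*l^5 - 9.6606*l^4 + 2.2445*l^3 - 7.1808*l^2 + 10.3719*l - 1.3685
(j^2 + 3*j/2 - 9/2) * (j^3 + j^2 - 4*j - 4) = j^5 + 5*j^4/2 - 7*j^3 - 29*j^2/2 + 12*j + 18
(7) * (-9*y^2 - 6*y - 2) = -63*y^2 - 42*y - 14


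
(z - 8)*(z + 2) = z^2 - 6*z - 16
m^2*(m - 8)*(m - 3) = m^4 - 11*m^3 + 24*m^2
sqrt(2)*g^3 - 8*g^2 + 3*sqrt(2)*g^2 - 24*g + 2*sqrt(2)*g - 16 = (g + 2)*(g - 4*sqrt(2))*(sqrt(2)*g + sqrt(2))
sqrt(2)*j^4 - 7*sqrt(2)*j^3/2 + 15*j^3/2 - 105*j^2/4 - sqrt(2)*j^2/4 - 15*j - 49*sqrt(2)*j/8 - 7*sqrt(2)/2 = (j - 4)*(j + 1/2)*(j + 7*sqrt(2)/2)*(sqrt(2)*j + 1/2)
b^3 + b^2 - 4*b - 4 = (b - 2)*(b + 1)*(b + 2)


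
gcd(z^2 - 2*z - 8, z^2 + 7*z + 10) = z + 2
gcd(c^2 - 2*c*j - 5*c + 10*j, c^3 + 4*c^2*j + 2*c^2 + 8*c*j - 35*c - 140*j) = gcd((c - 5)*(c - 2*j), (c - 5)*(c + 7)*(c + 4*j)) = c - 5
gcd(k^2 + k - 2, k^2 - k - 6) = k + 2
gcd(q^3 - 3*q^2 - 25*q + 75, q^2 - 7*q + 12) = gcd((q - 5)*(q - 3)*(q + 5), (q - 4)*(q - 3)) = q - 3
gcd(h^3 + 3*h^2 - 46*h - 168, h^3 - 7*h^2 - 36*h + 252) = h^2 - h - 42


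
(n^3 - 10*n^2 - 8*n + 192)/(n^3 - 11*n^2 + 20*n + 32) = (n^2 - 2*n - 24)/(n^2 - 3*n - 4)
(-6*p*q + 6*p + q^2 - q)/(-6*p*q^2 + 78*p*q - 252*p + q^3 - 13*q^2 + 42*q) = (q - 1)/(q^2 - 13*q + 42)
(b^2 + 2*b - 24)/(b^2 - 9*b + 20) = (b + 6)/(b - 5)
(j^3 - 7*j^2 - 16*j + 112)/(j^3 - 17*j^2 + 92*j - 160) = (j^2 - 3*j - 28)/(j^2 - 13*j + 40)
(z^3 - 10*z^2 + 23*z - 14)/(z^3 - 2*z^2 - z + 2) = (z - 7)/(z + 1)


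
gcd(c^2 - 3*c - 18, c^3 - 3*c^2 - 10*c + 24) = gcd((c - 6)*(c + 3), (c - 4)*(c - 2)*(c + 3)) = c + 3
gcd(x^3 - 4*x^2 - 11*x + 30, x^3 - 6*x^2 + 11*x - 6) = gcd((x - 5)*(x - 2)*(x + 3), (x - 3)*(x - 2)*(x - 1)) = x - 2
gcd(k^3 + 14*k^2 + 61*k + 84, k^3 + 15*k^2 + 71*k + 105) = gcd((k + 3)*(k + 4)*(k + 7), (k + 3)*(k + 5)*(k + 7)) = k^2 + 10*k + 21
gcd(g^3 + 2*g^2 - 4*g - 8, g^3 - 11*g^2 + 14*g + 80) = g + 2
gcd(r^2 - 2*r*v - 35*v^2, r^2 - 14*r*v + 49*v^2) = r - 7*v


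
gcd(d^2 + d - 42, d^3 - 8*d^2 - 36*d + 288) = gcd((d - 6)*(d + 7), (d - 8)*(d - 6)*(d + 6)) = d - 6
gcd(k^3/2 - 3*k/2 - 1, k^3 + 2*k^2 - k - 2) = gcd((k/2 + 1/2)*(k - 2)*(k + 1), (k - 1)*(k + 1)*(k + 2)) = k + 1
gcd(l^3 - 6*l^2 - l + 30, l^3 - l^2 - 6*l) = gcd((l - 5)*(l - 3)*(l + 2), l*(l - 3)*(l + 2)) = l^2 - l - 6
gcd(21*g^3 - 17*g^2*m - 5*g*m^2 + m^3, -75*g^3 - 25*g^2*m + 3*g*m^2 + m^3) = 3*g + m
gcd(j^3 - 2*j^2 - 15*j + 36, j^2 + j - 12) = j^2 + j - 12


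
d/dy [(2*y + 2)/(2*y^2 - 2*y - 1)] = 2*(-2*y^2 - 4*y + 1)/(4*y^4 - 8*y^3 + 4*y + 1)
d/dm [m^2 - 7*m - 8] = 2*m - 7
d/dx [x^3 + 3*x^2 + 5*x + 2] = 3*x^2 + 6*x + 5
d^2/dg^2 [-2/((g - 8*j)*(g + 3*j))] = 4*(-(g - 8*j)^2 - (g - 8*j)*(g + 3*j) - (g + 3*j)^2)/((g - 8*j)^3*(g + 3*j)^3)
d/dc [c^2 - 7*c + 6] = 2*c - 7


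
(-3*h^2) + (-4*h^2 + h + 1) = -7*h^2 + h + 1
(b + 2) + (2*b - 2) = 3*b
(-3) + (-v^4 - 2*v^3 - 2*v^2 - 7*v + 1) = -v^4 - 2*v^3 - 2*v^2 - 7*v - 2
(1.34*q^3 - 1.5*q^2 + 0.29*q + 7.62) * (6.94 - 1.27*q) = -1.7018*q^4 + 11.2046*q^3 - 10.7783*q^2 - 7.6648*q + 52.8828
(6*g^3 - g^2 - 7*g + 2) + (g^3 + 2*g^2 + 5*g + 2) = 7*g^3 + g^2 - 2*g + 4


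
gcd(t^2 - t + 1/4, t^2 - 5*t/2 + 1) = t - 1/2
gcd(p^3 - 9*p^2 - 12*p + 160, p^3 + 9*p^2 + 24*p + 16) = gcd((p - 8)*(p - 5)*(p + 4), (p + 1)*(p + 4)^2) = p + 4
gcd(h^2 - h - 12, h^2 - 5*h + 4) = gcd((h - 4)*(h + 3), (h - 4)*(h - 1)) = h - 4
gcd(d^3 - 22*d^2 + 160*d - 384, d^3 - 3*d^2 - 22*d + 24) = d - 6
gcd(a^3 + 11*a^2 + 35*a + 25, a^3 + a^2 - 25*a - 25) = a^2 + 6*a + 5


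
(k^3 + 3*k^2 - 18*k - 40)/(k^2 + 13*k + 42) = (k^3 + 3*k^2 - 18*k - 40)/(k^2 + 13*k + 42)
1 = 1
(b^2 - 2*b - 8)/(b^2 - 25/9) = 9*(b^2 - 2*b - 8)/(9*b^2 - 25)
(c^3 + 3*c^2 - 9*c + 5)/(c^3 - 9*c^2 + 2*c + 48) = (c^3 + 3*c^2 - 9*c + 5)/(c^3 - 9*c^2 + 2*c + 48)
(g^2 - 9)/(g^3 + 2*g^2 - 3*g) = (g - 3)/(g*(g - 1))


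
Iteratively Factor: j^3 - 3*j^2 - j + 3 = (j - 1)*(j^2 - 2*j - 3) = (j - 1)*(j + 1)*(j - 3)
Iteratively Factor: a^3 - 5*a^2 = (a)*(a^2 - 5*a) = a^2*(a - 5)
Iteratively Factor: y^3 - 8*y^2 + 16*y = (y - 4)*(y^2 - 4*y) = y*(y - 4)*(y - 4)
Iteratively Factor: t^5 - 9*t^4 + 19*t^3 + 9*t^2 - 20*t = (t - 5)*(t^4 - 4*t^3 - t^2 + 4*t) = (t - 5)*(t - 4)*(t^3 - t) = t*(t - 5)*(t - 4)*(t^2 - 1) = t*(t - 5)*(t - 4)*(t + 1)*(t - 1)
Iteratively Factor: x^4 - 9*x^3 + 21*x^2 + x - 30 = (x - 3)*(x^3 - 6*x^2 + 3*x + 10) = (x - 3)*(x + 1)*(x^2 - 7*x + 10) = (x - 3)*(x - 2)*(x + 1)*(x - 5)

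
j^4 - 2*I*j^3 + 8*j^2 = j^2*(j - 4*I)*(j + 2*I)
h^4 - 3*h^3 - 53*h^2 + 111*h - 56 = (h - 8)*(h - 1)^2*(h + 7)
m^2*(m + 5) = m^3 + 5*m^2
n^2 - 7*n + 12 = (n - 4)*(n - 3)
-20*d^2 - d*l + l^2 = (-5*d + l)*(4*d + l)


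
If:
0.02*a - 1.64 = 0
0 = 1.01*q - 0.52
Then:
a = 82.00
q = 0.51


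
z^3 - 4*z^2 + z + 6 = (z - 3)*(z - 2)*(z + 1)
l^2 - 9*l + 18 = (l - 6)*(l - 3)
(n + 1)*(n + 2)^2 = n^3 + 5*n^2 + 8*n + 4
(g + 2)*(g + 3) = g^2 + 5*g + 6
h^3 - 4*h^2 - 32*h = h*(h - 8)*(h + 4)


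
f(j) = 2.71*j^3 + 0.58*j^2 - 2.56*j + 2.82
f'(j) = 8.13*j^2 + 1.16*j - 2.56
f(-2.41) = -25.57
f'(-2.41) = 41.86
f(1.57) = 10.72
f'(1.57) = 19.30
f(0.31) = 2.16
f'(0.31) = -1.42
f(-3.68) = -114.96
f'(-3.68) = 103.27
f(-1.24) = 1.72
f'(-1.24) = 8.50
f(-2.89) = -50.35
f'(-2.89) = 61.99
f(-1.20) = 2.04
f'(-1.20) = 7.76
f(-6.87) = -830.92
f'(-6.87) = 373.18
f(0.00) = 2.82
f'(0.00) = -2.56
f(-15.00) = -8974.53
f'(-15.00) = 1809.29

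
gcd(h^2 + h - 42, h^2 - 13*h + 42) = h - 6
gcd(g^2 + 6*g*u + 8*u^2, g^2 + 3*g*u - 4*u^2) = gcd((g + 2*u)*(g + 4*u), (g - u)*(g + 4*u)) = g + 4*u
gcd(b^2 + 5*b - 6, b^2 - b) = b - 1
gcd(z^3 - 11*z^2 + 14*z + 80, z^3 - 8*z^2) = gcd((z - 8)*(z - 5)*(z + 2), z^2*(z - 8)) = z - 8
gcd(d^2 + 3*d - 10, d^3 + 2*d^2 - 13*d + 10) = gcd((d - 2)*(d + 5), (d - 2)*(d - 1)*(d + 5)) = d^2 + 3*d - 10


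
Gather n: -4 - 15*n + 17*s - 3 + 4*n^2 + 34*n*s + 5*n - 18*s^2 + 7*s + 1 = 4*n^2 + n*(34*s - 10) - 18*s^2 + 24*s - 6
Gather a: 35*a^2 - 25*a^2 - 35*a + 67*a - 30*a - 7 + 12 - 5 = 10*a^2 + 2*a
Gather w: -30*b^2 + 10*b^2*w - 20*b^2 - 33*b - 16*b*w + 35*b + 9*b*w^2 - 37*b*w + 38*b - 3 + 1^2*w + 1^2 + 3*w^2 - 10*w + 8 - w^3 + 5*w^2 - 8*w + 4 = -50*b^2 + 40*b - w^3 + w^2*(9*b + 8) + w*(10*b^2 - 53*b - 17) + 10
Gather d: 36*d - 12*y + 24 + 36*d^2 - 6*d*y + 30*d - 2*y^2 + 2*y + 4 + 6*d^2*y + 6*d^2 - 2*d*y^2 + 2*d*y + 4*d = d^2*(6*y + 42) + d*(-2*y^2 - 4*y + 70) - 2*y^2 - 10*y + 28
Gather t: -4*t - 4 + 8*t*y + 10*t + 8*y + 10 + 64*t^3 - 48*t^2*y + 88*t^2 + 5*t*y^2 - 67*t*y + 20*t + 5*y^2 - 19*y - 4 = 64*t^3 + t^2*(88 - 48*y) + t*(5*y^2 - 59*y + 26) + 5*y^2 - 11*y + 2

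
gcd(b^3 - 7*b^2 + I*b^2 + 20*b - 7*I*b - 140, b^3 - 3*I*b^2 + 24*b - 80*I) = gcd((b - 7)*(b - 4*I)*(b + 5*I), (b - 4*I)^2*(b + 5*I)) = b^2 + I*b + 20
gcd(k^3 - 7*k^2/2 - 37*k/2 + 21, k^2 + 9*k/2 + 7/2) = k + 7/2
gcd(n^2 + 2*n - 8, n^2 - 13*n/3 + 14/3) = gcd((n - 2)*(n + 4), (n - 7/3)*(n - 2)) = n - 2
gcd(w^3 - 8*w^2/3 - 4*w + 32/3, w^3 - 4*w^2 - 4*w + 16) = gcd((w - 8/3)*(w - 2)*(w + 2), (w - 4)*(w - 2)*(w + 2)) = w^2 - 4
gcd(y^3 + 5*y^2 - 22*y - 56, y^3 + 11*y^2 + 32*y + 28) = y^2 + 9*y + 14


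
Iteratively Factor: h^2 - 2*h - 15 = (h - 5)*(h + 3)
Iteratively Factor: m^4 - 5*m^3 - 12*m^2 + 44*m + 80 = (m + 2)*(m^3 - 7*m^2 + 2*m + 40) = (m - 4)*(m + 2)*(m^2 - 3*m - 10) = (m - 4)*(m + 2)^2*(m - 5)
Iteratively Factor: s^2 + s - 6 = (s - 2)*(s + 3)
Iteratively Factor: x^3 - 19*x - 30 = (x + 2)*(x^2 - 2*x - 15) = (x + 2)*(x + 3)*(x - 5)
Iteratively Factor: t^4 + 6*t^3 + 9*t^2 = (t + 3)*(t^3 + 3*t^2) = t*(t + 3)*(t^2 + 3*t) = t^2*(t + 3)*(t + 3)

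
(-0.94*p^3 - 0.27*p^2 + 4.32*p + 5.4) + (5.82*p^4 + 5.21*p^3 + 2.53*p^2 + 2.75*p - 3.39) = 5.82*p^4 + 4.27*p^3 + 2.26*p^2 + 7.07*p + 2.01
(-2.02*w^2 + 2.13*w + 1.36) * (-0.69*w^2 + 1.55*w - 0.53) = 1.3938*w^4 - 4.6007*w^3 + 3.4337*w^2 + 0.9791*w - 0.7208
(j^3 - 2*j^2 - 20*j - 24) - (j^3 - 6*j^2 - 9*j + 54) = 4*j^2 - 11*j - 78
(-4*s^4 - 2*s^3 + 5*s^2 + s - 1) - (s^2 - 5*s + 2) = -4*s^4 - 2*s^3 + 4*s^2 + 6*s - 3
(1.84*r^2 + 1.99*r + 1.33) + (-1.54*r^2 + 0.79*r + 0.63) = 0.3*r^2 + 2.78*r + 1.96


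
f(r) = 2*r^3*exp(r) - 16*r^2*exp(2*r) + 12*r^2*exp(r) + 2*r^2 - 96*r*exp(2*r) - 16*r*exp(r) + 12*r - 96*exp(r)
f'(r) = 2*r^3*exp(r) - 32*r^2*exp(2*r) + 18*r^2*exp(r) - 224*r*exp(2*r) + 8*r*exp(r) + 4*r - 96*exp(2*r) - 112*exp(r) + 12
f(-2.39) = -17.61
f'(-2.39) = -0.50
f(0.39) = -230.13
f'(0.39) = -553.65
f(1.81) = -8867.52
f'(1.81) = -22780.69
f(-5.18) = -8.32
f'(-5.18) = -8.42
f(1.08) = -1330.49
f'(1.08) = -3472.60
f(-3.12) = -17.25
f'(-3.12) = -0.90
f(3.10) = -221700.34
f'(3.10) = -537747.89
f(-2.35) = -17.63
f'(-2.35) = -0.56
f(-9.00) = 53.95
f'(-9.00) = -24.02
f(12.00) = -91545609232848.25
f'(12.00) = -195806609046841.11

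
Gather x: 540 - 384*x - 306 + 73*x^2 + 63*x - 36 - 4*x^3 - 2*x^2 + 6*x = -4*x^3 + 71*x^2 - 315*x + 198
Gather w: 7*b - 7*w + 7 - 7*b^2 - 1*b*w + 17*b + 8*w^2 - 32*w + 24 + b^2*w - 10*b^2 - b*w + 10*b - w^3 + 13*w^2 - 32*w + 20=-17*b^2 + 34*b - w^3 + 21*w^2 + w*(b^2 - 2*b - 71) + 51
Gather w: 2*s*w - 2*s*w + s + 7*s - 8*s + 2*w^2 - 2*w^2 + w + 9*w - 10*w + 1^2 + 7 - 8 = 0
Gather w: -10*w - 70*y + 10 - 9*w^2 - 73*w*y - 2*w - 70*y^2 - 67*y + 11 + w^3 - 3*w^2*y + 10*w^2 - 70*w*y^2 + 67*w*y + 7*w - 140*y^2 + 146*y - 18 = w^3 + w^2*(1 - 3*y) + w*(-70*y^2 - 6*y - 5) - 210*y^2 + 9*y + 3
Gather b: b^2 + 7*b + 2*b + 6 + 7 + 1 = b^2 + 9*b + 14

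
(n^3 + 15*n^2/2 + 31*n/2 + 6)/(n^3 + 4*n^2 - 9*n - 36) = (n + 1/2)/(n - 3)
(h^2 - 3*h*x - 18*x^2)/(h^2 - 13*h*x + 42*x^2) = (-h - 3*x)/(-h + 7*x)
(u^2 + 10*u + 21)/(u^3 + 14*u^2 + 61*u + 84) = 1/(u + 4)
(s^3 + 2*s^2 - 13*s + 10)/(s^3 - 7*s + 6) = (s + 5)/(s + 3)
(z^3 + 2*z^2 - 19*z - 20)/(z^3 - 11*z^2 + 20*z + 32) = (z + 5)/(z - 8)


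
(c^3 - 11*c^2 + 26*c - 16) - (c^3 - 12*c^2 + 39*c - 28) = c^2 - 13*c + 12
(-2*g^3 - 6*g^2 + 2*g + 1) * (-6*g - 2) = 12*g^4 + 40*g^3 - 10*g - 2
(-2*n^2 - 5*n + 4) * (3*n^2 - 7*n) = -6*n^4 - n^3 + 47*n^2 - 28*n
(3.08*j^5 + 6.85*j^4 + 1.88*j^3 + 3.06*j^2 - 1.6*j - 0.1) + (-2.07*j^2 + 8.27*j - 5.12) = 3.08*j^5 + 6.85*j^4 + 1.88*j^3 + 0.99*j^2 + 6.67*j - 5.22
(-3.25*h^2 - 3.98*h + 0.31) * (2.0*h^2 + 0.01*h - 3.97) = -6.5*h^4 - 7.9925*h^3 + 13.4827*h^2 + 15.8037*h - 1.2307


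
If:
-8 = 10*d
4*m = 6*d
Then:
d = -4/5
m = -6/5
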